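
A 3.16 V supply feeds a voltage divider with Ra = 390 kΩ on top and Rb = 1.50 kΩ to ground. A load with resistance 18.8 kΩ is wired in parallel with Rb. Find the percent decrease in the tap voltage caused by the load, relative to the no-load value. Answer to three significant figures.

The divider's output (Thévenin) resistance is Ra‖Rb = 1.494 kΩ.
Fractional drop under load = R_th/(R_th + R_L) = 1.494 / (1.494 + 18.8) = 0.07363.
So the output falls by 7.36 %.

7.36 %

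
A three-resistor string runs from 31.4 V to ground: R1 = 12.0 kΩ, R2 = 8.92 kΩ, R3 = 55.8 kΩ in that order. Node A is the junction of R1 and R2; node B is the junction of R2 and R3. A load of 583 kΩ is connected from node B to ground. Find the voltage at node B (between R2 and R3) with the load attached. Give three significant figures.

V ≈ 22.3 V

At node B, R3 is in parallel with the load: R3‖R_L = 50.93 kΩ.
Below node A the resistance is R2 + (R3‖R_L) = 59.85 kΩ, so V_A = 31.4 × 59.85/71.85 = 26.16 V.
Then V_B = V_A × (R3‖R_L)/(R2 + R3‖R_L) = 26.16 × 50.93/59.85 = 22.3 V.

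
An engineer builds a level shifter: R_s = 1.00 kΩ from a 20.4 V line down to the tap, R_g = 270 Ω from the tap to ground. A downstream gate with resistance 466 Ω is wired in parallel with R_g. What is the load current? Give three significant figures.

R_g‖R_L = 171.0 Ω; V_out = 20.4 × 171.0/1171 = 2.978 V.
I_L = V_out / R_L = 2.978 / 466 Ω = 6.39 mA.

I_L ≈ 6.39 mA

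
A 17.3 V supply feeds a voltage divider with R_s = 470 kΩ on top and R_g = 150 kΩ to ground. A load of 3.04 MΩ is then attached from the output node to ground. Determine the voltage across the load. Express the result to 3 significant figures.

V_out ≈ 4.03 V

The load sits in parallel with R_g: R_g‖R_L = (150 × 3040) / (150 + 3040) = 142.9 kΩ.
V_out = 17.3 × 142.9 / (470 + 142.9) = 17.3 × 142.9/612.9 = 4.03 V.
(Unloaded it would have been 4.19 V.)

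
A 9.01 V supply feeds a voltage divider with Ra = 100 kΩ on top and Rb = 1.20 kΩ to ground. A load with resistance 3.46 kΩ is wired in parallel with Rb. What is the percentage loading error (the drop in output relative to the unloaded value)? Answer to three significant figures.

25.5 %

The divider's output (Thévenin) resistance is Ra‖Rb = 1.186 kΩ.
Fractional drop under load = R_th/(R_th + R_L) = 1.186 / (1.186 + 3.46) = 0.2552.
So the output falls by 25.5 %.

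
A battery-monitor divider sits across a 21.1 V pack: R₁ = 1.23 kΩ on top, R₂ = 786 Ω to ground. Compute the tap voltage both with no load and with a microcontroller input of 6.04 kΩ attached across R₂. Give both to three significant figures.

Unloaded: 8.23 V; loaded: 7.62 V

Open-circuit: V = 21.1 × 786/(1230 + 786) = 8.23 V.
With the load, R₂ becomes R₂‖R_L = 695.5 Ω, so V = 21.1 × 695.5/1925 = 7.62 V.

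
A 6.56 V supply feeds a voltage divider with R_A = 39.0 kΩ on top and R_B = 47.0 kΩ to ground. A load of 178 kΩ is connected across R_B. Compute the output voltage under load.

V_out ≈ 3.20 V

The load sits in parallel with R_B: R_B‖R_L = (47.0 × 178) / (47.0 + 178) = 37.18 kΩ.
V_out = 6.56 × 37.18 / (39.0 + 37.18) = 6.56 × 37.18/76.18 = 3.20 V.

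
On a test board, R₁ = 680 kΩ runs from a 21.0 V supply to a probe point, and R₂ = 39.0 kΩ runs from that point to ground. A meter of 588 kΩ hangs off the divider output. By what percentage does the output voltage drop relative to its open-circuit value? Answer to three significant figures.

The divider's output (Thévenin) resistance is R₁‖R₂ = 36.88 kΩ.
Fractional drop under load = R_th/(R_th + R_L) = 36.88 / (36.88 + 588) = 0.05903.
So the output falls by 5.90 %.

5.90 %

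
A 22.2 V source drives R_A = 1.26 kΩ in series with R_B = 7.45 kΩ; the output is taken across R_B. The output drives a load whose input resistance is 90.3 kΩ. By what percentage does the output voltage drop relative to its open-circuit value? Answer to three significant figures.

1.18 %

The divider's output (Thévenin) resistance is R_A‖R_B = 1.078 kΩ.
Fractional drop under load = R_th/(R_th + R_L) = 1.078 / (1.078 + 90.3) = 0.01179.
So the output falls by 1.18 %.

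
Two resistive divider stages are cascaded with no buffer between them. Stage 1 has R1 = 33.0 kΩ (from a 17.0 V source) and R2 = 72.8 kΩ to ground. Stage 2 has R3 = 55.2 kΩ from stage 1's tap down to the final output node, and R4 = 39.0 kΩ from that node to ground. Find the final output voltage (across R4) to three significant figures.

Stage 2 presents R3+R4 = 94.20 kΩ as a load on stage 1's tap.
Stage 1's lower leg becomes R2‖(R3+R4) = 41.06 kΩ, so V_mid = 17.0 × 41.06/74.06 = 9.426 V.
Stage 2 is itself unloaded: V_out = V_mid × R4/(R3+R4) = 9.426 × 39.0/94.20 = 3.90 V.

V_out ≈ 3.90 V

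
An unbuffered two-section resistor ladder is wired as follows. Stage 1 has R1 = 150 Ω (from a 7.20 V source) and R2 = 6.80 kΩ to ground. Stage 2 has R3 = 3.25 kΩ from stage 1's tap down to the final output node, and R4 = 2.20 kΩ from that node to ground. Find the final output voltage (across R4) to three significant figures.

Stage 2 presents R3+R4 = 5450 Ω as a load on stage 1's tap.
Stage 1's lower leg becomes R2‖(R3+R4) = 3025 Ω, so V_mid = 7.20 × 3025/3175 = 6.860 V.
Stage 2 is itself unloaded: V_out = V_mid × R4/(R3+R4) = 6.860 × 2200/5450 = 2.77 V.

V_out ≈ 2.77 V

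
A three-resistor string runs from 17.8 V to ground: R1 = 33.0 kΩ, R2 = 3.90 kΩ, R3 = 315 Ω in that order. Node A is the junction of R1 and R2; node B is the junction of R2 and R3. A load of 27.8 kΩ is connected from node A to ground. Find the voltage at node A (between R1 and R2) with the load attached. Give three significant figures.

Below node A the series string R2+R3 = 4215 Ω sits in parallel with the 27800 Ω load: 3660 Ω.
V_A = 17.8 × 3660/(33000 + 3660) = 1.78 V.

V ≈ 1.78 V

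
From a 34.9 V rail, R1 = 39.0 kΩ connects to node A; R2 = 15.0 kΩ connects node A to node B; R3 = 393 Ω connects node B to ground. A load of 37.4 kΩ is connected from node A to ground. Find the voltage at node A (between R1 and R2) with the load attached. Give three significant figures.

V ≈ 7.63 V

Below node A the series string R2+R3 = 15390 Ω sits in parallel with the 37400 Ω load: 10900 Ω.
V_A = 34.9 × 10900/(39000 + 10900) = 7.63 V.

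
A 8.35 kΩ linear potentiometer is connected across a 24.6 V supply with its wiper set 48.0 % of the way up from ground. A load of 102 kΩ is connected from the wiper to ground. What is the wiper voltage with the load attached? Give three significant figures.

The wiper splits the pot into (1−α)R = 4.342 kΩ above and αR = 4.008 kΩ below.
Lower section ‖ load = 3.856 kΩ.
V_wiper = 24.6 × 3.856/(4.342 + 3.856) = 11.6 V.

V ≈ 11.6 V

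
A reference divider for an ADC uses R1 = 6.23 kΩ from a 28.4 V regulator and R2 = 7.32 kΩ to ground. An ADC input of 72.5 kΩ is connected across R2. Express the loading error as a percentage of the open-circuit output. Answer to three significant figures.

4.44 %

The divider's output (Thévenin) resistance is R1‖R2 = 3.366 kΩ.
Fractional drop under load = R_th/(R_th + R_L) = 3.366 / (3.366 + 72.5) = 0.04436.
So the output falls by 4.44 %.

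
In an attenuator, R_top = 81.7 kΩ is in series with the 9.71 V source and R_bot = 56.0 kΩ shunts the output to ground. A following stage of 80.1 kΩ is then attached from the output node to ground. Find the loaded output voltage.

The load sits in parallel with R_bot: R_bot‖R_L = (56.0 × 80.1) / (56.0 + 80.1) = 32.96 kΩ.
V_out = 9.71 × 32.96 / (81.7 + 32.96) = 9.71 × 32.96/114.7 = 2.79 V.

V_out ≈ 2.79 V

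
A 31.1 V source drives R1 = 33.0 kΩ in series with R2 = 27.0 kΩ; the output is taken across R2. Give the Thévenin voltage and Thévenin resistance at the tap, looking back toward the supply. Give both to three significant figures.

V_th is the open-circuit tap voltage: 31.1 × 27.0/(33.0 + 27.0) = 14.0 V.
With the supply zeroed, R1 and R2 appear in parallel from the tap: R_th = R1‖R2 = (33.0 × 27.0)/60.00 = 14.8 kΩ.

V_th = 14.0 V, R_th = 14.8 kΩ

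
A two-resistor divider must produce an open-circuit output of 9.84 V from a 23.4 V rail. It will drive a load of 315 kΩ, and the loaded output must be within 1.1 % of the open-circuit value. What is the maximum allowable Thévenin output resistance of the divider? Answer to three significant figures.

Loading drop = R_th/(R_th + R_L) ≤ 0.0110, so R_th ≤ R_L · ε/(1−ε) = 315 kΩ × 0.0110/0.9890 = 3.50 kΩ.
(Any R1, R2 with R2/(R1+R2) = 0.421 and R1‖R2 ≤ 3.50 kΩ will meet the spec.)

R_th ≤ 3.50 kΩ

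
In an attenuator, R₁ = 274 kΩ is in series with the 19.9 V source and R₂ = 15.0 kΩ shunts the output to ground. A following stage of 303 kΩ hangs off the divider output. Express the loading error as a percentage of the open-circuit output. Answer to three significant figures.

4.48 %

The divider's output (Thévenin) resistance is R₁‖R₂ = 14.22 kΩ.
Fractional drop under load = R_th/(R_th + R_L) = 14.22 / (14.22 + 303) = 0.04483.
So the output falls by 4.48 %.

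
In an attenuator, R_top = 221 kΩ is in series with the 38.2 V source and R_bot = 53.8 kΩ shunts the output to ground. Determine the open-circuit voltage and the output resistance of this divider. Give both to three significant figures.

V_th = 7.48 V, R_th = 43.3 kΩ

V_th is the open-circuit tap voltage: 38.2 × 53.8/(221 + 53.8) = 7.48 V.
With the supply zeroed, R_top and R_bot appear in parallel from the tap: R_th = R_top‖R_bot = (221 × 53.8)/274.8 = 43.3 kΩ.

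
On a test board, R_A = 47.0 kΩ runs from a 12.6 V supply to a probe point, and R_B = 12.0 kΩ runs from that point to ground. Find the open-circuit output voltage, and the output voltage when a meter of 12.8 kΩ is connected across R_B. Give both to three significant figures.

Open-circuit: V = 12.6 × 12.0/(47.0 + 12.0) = 2.56 V.
With the load, R_B becomes R_B‖R_L = 6.194 kΩ, so V = 12.6 × 6.194/53.19 = 1.47 V.

Unloaded: 2.56 V; loaded: 1.47 V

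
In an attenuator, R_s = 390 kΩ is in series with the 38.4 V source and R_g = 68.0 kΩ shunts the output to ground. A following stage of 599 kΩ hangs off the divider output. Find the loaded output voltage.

V_out ≈ 5.20 V

The load sits in parallel with R_g: R_g‖R_L = (68.0 × 599) / (68.0 + 599) = 61.07 kΩ.
V_out = 38.4 × 61.07 / (390 + 61.07) = 38.4 × 61.07/451.1 = 5.20 V.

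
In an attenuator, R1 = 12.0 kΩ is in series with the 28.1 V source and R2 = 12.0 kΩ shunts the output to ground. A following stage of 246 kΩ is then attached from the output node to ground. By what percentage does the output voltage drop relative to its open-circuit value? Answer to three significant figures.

The divider's output (Thévenin) resistance is R1‖R2 = 6.000 kΩ.
Fractional drop under load = R_th/(R_th + R_L) = 6.000 / (6.000 + 246) = 0.02381.
So the output falls by 2.38 %.

2.38 %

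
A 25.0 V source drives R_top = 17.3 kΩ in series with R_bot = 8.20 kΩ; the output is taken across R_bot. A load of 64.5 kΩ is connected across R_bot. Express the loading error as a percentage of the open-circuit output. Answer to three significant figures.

7.94 %

The divider's output (Thévenin) resistance is R_top‖R_bot = 5.563 kΩ.
Fractional drop under load = R_th/(R_th + R_L) = 5.563 / (5.563 + 64.5) = 0.07940.
So the output falls by 7.94 %.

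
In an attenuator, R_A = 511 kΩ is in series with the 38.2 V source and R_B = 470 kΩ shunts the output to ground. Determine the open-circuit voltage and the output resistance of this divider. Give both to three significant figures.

V_th is the open-circuit tap voltage: 38.2 × 470/(511 + 470) = 18.3 V.
With the supply zeroed, R_A and R_B appear in parallel from the tap: R_th = R_A‖R_B = (511 × 470)/981.0 = 245 kΩ.

V_th = 18.3 V, R_th = 245 kΩ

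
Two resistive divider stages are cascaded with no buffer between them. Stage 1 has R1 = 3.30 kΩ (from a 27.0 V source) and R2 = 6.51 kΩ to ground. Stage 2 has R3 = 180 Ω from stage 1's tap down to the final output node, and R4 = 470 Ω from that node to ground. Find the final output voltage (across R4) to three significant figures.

V_out ≈ 2.97 V

Stage 2 presents R3+R4 = 650.0 Ω as a load on stage 1's tap.
Stage 1's lower leg becomes R2‖(R3+R4) = 591.0 Ω, so V_mid = 27.0 × 591.0/3891 = 4.101 V.
Stage 2 is itself unloaded: V_out = V_mid × R4/(R3+R4) = 4.101 × 470/650.0 = 2.97 V.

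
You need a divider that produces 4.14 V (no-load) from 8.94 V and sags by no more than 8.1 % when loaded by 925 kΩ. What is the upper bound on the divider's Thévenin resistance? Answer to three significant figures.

Loading drop = R_th/(R_th + R_L) ≤ 0.0810, so R_th ≤ R_L · ε/(1−ε) = 925 kΩ × 0.0810/0.9190 = 81.5 kΩ.

R_th ≤ 81.5 kΩ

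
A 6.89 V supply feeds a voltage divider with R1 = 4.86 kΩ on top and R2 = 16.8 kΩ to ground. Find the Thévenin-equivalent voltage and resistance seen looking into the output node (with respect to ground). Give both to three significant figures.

V_th = 5.34 V, R_th = 3.77 kΩ

V_th is the open-circuit tap voltage: 6.89 × 16.8/(4.86 + 16.8) = 5.34 V.
With the supply zeroed, R1 and R2 appear in parallel from the tap: R_th = R1‖R2 = (4.86 × 16.8)/21.66 = 3.77 kΩ.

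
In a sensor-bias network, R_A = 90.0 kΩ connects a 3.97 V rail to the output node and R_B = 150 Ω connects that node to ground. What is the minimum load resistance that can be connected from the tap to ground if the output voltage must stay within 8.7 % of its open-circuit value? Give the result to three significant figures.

R_L(min) ≈ 1.57 kΩ

Output resistance R_th = R_A‖R_B = (90000 × 150)/90150 = 149.8 Ω.
The fractional drop is R_th/(R_th + R_L); requiring this ≤ 0.0870 gives R_L ≥ R_th(1/0.0870 − 1) = 149.8 × 10.49 = 1.57 kΩ.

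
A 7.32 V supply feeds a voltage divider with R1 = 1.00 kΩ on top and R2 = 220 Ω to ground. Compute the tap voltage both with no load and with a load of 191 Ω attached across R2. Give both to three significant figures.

Open-circuit: V = 7.32 × 220/(1000 + 220) = 1.32 V.
With the load, R2 becomes R2‖R_L = 102.2 Ω, so V = 7.32 × 102.2/1102 = 0.679 V.

Unloaded: 1.32 V; loaded: 0.679 V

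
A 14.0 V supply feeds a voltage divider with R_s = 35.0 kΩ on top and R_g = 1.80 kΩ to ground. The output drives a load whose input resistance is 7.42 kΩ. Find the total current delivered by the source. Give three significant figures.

R_g‖R_L = 1.449 kΩ, so the source sees R_s + R_g‖R_L = 36.45 kΩ.
I = 14.0 V / 36.45 kΩ = 0.384 mA.

I ≈ 0.384 mA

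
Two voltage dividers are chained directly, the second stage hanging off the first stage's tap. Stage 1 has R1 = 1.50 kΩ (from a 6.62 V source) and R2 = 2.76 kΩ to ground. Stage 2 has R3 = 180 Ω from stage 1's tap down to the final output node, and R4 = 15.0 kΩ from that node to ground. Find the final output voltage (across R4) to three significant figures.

Stage 2 presents R3+R4 = 15180 Ω as a load on stage 1's tap.
Stage 1's lower leg becomes R2‖(R3+R4) = 2335 Ω, so V_mid = 6.62 × 2335/3835 = 4.031 V.
Stage 2 is itself unloaded: V_out = V_mid × R4/(R3+R4) = 4.031 × 15000/15180 = 3.98 V.

V_out ≈ 3.98 V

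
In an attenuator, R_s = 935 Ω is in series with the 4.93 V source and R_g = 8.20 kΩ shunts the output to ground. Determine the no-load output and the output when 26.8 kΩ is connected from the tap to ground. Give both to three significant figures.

Unloaded: 4.43 V; loaded: 4.29 V

Open-circuit: V = 4.93 × 8200/(935 + 8200) = 4.43 V.
With the load, R_g becomes R_g‖R_L = 6279 Ω, so V = 4.93 × 6279/7214 = 4.29 V.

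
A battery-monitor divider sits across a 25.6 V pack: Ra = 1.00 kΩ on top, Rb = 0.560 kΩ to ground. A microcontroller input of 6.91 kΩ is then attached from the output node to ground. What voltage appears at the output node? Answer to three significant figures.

The load sits in parallel with Rb: Rb‖R_L = (560 × 6910) / (560 + 6910) = 518.0 Ω.
V_out = 25.6 × 518.0 / (1000 + 518.0) = 25.6 × 518.0/1518 = 8.74 V.

V_out ≈ 8.74 V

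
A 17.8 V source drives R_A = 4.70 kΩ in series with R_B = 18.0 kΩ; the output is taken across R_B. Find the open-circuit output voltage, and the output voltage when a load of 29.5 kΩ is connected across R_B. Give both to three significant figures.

Unloaded: 14.1 V; loaded: 12.5 V

Open-circuit: V = 17.8 × 18.0/(4.70 + 18.0) = 14.1 V.
With the load, R_B becomes R_B‖R_L = 11.18 kΩ, so V = 17.8 × 11.18/15.88 = 12.5 V.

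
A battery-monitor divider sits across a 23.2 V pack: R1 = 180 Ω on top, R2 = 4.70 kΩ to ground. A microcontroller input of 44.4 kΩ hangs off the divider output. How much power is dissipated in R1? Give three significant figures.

P ≈ 4.94 mW

Total resistance from the source is R1 + (R2‖R_L) = 4430 Ω, so I = 23.2/4430 Ω = 5.237 mA.
P = I²·R1 = (5.237 mA)² × 180 Ω = 4.94 mW.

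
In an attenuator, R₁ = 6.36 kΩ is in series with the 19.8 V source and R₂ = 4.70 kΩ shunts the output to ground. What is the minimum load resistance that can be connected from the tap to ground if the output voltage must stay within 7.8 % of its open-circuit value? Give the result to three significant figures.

Output resistance R_th = R₁‖R₂ = (6.36 × 4.70)/11.06 = 2.703 kΩ.
The fractional drop is R_th/(R_th + R_L); requiring this ≤ 0.0780 gives R_L ≥ R_th(1/0.0780 − 1) = 2.703 × 11.82 = 31.9 kΩ.

R_L(min) ≈ 31.9 kΩ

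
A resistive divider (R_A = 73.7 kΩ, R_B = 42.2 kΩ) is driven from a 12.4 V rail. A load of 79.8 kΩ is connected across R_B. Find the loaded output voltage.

The load sits in parallel with R_B: R_B‖R_L = (42.2 × 79.8) / (42.2 + 79.8) = 27.60 kΩ.
V_out = 12.4 × 27.60 / (73.7 + 27.60) = 12.4 × 27.60/101.3 = 3.38 V.

V_out ≈ 3.38 V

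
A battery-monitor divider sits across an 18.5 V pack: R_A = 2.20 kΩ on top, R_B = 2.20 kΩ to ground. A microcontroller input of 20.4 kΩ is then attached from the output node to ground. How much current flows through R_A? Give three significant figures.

R_B‖R_L = 1.986 kΩ, so the source sees R_A + R_B‖R_L = 4.186 kΩ.
I = 18.5 V / 4.186 kΩ = 4.42 mA.

I ≈ 4.42 mA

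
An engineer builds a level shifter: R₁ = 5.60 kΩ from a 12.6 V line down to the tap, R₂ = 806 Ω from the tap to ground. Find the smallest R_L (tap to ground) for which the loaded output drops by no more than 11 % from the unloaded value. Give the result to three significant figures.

R_L(min) ≈ 5.70 kΩ

Output resistance R_th = R₁‖R₂ = (5600 × 806)/6406 = 704.6 Ω.
The fractional drop is R_th/(R_th + R_L); requiring this ≤ 0.110 gives R_L ≥ R_th(1/0.110 − 1) = 704.6 × 8.091 = 5.70 kΩ.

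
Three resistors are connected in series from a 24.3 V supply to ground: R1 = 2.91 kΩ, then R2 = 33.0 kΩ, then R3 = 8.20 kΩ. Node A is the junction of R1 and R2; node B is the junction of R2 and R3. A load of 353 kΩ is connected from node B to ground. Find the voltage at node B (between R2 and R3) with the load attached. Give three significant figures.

V ≈ 4.43 V

At node B, R3 is in parallel with the load: R3‖R_L = 8.014 kΩ.
Below node A the resistance is R2 + (R3‖R_L) = 41.01 kΩ, so V_A = 24.3 × 41.01/43.92 = 22.69 V.
Then V_B = V_A × (R3‖R_L)/(R2 + R3‖R_L) = 22.69 × 8.014/41.01 = 4.43 V.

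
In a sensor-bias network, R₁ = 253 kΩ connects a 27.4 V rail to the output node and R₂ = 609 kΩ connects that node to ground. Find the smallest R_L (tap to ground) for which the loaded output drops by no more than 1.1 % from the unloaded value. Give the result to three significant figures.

R_L(min) ≈ 16.1 MΩ

Output resistance R_th = R₁‖R₂ = (253 × 609)/862.0 = 178.7 kΩ.
The fractional drop is R_th/(R_th + R_L); requiring this ≤ 0.0110 gives R_L ≥ R_th(1/0.0110 − 1) = 178.7 × 89.91 = 16.1 MΩ.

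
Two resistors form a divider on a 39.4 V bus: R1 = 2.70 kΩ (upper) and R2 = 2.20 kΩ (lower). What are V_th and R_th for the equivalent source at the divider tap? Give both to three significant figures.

V_th is the open-circuit tap voltage: 39.4 × 2.20/(2.70 + 2.20) = 17.7 V.
With the supply zeroed, R1 and R2 appear in parallel from the tap: R_th = R1‖R2 = (2.70 × 2.20)/4.900 = 1.21 kΩ.

V_th = 17.7 V, R_th = 1.21 kΩ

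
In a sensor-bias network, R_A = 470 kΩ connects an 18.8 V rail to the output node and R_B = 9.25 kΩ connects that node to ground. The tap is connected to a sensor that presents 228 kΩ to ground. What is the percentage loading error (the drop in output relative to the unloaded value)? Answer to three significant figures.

3.83 %

The divider's output (Thévenin) resistance is R_A‖R_B = 9.071 kΩ.
Fractional drop under load = R_th/(R_th + R_L) = 9.071 / (9.071 + 228) = 0.03826.
So the output falls by 3.83 %.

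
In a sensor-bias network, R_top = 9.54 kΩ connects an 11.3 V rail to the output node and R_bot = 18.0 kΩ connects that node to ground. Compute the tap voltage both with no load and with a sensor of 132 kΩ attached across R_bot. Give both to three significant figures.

Unloaded: 7.39 V; loaded: 7.05 V

Open-circuit: V = 11.3 × 18.0/(9.54 + 18.0) = 7.39 V.
With the load, R_bot becomes R_bot‖R_L = 15.84 kΩ, so V = 11.3 × 15.84/25.38 = 7.05 V.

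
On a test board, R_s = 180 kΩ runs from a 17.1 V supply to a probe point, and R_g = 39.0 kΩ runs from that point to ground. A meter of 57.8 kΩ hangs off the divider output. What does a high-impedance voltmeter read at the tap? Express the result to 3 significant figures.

The load sits in parallel with R_g: R_g‖R_L = (39.0 × 57.8) / (39.0 + 57.8) = 23.29 kΩ.
V_out = 17.1 × 23.29 / (180 + 23.29) = 17.1 × 23.29/203.3 = 1.96 V.
(Unloaded it would have been 3.05 V.)

V_out ≈ 1.96 V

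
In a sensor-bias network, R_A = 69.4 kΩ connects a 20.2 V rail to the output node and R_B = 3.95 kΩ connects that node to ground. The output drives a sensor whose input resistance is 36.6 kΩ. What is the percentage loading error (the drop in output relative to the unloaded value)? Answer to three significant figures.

The divider's output (Thévenin) resistance is R_A‖R_B = 3.737 kΩ.
Fractional drop under load = R_th/(R_th + R_L) = 3.737 / (3.737 + 36.6) = 0.09265.
So the output falls by 9.27 %.

9.27 %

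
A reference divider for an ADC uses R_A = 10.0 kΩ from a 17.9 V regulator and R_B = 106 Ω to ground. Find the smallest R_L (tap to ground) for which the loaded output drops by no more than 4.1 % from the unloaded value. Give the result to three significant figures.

Output resistance R_th = R_A‖R_B = (10000 × 106)/10110 = 104.9 Ω.
The fractional drop is R_th/(R_th + R_L); requiring this ≤ 0.0410 gives R_L ≥ R_th(1/0.0410 − 1) = 104.9 × 23.39 = 2.45 kΩ.

R_L(min) ≈ 2.45 kΩ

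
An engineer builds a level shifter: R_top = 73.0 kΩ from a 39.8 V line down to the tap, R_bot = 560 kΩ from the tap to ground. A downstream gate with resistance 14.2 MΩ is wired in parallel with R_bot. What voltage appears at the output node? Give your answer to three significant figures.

The load sits in parallel with R_bot: R_bot‖R_L = (560 × 14200) / (560 + 14200) = 538.8 kΩ.
V_out = 39.8 × 538.8 / (73.0 + 538.8) = 39.8 × 538.8/611.8 = 35.1 V.

V_out ≈ 35.1 V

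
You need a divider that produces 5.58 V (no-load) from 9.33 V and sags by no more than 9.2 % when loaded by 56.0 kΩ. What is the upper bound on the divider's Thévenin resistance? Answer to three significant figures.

Loading drop = R_th/(R_th + R_L) ≤ 0.0920, so R_th ≤ R_L · ε/(1−ε) = 56.0 kΩ × 0.0920/0.9080 = 5.67 kΩ.
(Any R1, R2 with R2/(R1+R2) = 0.598 and R1‖R2 ≤ 5.67 kΩ will meet the spec.)

R_th ≤ 5.67 kΩ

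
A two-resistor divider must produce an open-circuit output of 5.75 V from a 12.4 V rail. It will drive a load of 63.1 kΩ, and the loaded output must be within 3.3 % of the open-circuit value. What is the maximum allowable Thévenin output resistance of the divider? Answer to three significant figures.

R_th ≤ 2.15 kΩ

Loading drop = R_th/(R_th + R_L) ≤ 0.0330, so R_th ≤ R_L · ε/(1−ε) = 63.1 kΩ × 0.0330/0.9670 = 2.15 kΩ.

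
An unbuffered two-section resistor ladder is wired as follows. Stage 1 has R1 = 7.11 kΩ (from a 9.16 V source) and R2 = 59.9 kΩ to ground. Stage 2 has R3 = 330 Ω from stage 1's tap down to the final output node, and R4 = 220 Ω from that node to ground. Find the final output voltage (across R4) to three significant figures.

V_out ≈ 0.261 V

Stage 2 presents R3+R4 = 550.0 Ω as a load on stage 1's tap.
Stage 1's lower leg becomes R2‖(R3+R4) = 545.0 Ω, so V_mid = 9.16 × 545.0/7655 = 0.6521 V.
Stage 2 is itself unloaded: V_out = V_mid × R4/(R3+R4) = 0.6521 × 220/550.0 = 0.261 V.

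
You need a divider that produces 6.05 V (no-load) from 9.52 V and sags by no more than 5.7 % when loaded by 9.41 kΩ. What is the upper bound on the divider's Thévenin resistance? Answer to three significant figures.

R_th ≤ 569 Ω

Loading drop = R_th/(R_th + R_L) ≤ 0.0570, so R_th ≤ R_L · ε/(1−ε) = 9.41 kΩ × 0.0570/0.9430 = 569 Ω.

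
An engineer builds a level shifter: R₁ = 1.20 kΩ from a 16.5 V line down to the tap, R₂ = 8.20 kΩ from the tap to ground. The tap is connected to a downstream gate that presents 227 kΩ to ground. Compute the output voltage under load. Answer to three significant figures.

The load sits in parallel with R₂: R₂‖R_L = (8.20 × 227) / (8.20 + 227) = 7.914 kΩ.
V_out = 16.5 × 7.914 / (1.20 + 7.914) = 16.5 × 7.914/9.114 = 14.3 V.

V_out ≈ 14.3 V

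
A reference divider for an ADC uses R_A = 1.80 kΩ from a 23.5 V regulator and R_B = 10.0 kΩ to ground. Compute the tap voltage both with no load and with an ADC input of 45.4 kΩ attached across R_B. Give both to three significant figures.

Open-circuit: V = 23.5 × 10.0/(1.80 + 10.0) = 19.9 V.
With the load, R_B becomes R_B‖R_L = 8.195 kΩ, so V = 23.5 × 8.195/9.995 = 19.3 V.

Unloaded: 19.9 V; loaded: 19.3 V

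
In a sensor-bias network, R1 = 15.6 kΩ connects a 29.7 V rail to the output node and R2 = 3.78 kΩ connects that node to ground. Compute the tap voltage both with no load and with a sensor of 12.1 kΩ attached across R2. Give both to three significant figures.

Open-circuit: V = 29.7 × 3.78/(15.6 + 3.78) = 5.79 V.
With the load, R2 becomes R2‖R_L = 2.880 kΩ, so V = 29.7 × 2.880/18.48 = 4.63 V.

Unloaded: 5.79 V; loaded: 4.63 V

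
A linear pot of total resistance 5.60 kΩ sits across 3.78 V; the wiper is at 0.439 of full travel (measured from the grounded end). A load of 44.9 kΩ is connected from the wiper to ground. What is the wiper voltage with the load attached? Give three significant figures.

V ≈ 1.61 V

The wiper splits the pot into (1−α)R = 3.142 kΩ above and αR = 2.458 kΩ below.
Lower section ‖ load = 2.331 kΩ.
V_wiper = 3.78 × 2.331/(3.142 + 2.331) = 1.61 V.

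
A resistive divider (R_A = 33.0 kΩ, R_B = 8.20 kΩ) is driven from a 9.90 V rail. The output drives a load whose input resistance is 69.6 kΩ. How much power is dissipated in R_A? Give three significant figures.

P ≈ 1.99 mW

Total resistance from the source is R_A + (R_B‖R_L) = 40.34 kΩ, so I = 9.90/40.34 kΩ = 0.2454 mA.
P = I²·R_A = (0.2454 mA)² × 33.0 kΩ = 1.99 mW.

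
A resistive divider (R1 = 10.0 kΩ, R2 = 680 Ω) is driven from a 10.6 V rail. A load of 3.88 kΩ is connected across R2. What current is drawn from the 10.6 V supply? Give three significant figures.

I ≈ 1.00 mA

R2‖R_L = 578.6 Ω, so the source sees R1 + R2‖R_L = 10580 Ω.
I = 10.6 V / 10580 Ω = 1.00 mA.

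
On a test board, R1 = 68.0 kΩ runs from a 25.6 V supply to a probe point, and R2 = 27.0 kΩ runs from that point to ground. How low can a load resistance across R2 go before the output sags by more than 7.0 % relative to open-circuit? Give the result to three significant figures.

R_L(min) ≈ 257 kΩ

Output resistance R_th = R1‖R2 = (68.0 × 27.0)/95.00 = 19.33 kΩ.
The fractional drop is R_th/(R_th + R_L); requiring this ≤ 0.0700 gives R_L ≥ R_th(1/0.0700 − 1) = 19.33 × 13.29 = 257 kΩ.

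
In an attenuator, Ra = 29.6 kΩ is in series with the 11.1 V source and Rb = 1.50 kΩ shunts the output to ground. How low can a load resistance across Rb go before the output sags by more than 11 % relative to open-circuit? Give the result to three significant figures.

Output resistance R_th = Ra‖Rb = (29.6 × 1.50)/31.10 = 1.428 kΩ.
The fractional drop is R_th/(R_th + R_L); requiring this ≤ 0.110 gives R_L ≥ R_th(1/0.110 − 1) = 1.428 × 8.091 = 11.6 kΩ.

R_L(min) ≈ 11.6 kΩ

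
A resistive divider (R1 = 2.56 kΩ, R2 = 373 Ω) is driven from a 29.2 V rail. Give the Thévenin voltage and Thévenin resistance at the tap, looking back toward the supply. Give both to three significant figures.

V_th is the open-circuit tap voltage: 29.2 × 373/(2560 + 373) = 3.71 V.
With the supply zeroed, R1 and R2 appear in parallel from the tap: R_th = R1‖R2 = (2560 × 373)/2933 = 326 Ω.

V_th = 3.71 V, R_th = 326 Ω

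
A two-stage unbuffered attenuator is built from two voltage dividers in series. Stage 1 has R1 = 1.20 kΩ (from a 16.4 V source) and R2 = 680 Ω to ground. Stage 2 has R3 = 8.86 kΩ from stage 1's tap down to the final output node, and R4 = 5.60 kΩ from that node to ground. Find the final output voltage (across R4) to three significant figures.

Stage 2 presents R3+R4 = 14460 Ω as a load on stage 1's tap.
Stage 1's lower leg becomes R2‖(R3+R4) = 649.5 Ω, so V_mid = 16.4 × 649.5/1849 = 5.759 V.
Stage 2 is itself unloaded: V_out = V_mid × R4/(R3+R4) = 5.759 × 5600/14460 = 2.23 V.

V_out ≈ 2.23 V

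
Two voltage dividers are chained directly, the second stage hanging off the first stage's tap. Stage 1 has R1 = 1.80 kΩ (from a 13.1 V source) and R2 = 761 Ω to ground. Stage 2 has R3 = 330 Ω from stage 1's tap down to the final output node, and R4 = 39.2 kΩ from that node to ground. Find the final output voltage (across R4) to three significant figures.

V_out ≈ 3.81 V

Stage 2 presents R3+R4 = 39530 Ω as a load on stage 1's tap.
Stage 1's lower leg becomes R2‖(R3+R4) = 746.6 Ω, so V_mid = 13.1 × 746.6/2547 = 3.841 V.
Stage 2 is itself unloaded: V_out = V_mid × R4/(R3+R4) = 3.841 × 39200/39530 = 3.81 V.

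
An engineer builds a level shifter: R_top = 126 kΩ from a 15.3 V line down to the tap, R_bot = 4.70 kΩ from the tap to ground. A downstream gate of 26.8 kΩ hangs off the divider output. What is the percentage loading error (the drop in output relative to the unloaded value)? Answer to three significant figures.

The divider's output (Thévenin) resistance is R_top‖R_bot = 4.531 kΩ.
Fractional drop under load = R_th/(R_th + R_L) = 4.531 / (4.531 + 26.8) = 0.1446.
So the output falls by 14.5 %.

14.5 %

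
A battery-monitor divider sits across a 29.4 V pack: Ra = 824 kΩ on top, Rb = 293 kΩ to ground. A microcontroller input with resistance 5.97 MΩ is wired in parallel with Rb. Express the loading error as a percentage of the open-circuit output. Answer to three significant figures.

3.49 %

The divider's output (Thévenin) resistance is Ra‖Rb = 216.1 kΩ.
Fractional drop under load = R_th/(R_th + R_L) = 216.1 / (216.1 + 5970) = 0.03494.
So the output falls by 3.49 %.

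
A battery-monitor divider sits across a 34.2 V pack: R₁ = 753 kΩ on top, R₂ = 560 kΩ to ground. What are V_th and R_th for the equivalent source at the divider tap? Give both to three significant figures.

V_th is the open-circuit tap voltage: 34.2 × 560/(753 + 560) = 14.6 V.
With the supply zeroed, R₁ and R₂ appear in parallel from the tap: R_th = R₁‖R₂ = (753 × 560)/1313 = 321 kΩ.

V_th = 14.6 V, R_th = 321 kΩ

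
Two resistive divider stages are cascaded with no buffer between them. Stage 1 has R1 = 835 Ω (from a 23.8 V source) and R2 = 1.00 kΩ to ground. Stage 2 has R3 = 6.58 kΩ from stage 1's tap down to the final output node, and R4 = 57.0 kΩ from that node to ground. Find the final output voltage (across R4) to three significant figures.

Stage 2 presents R3+R4 = 63580 Ω as a load on stage 1's tap.
Stage 1's lower leg becomes R2‖(R3+R4) = 984.5 Ω, so V_mid = 23.8 × 984.5/1820 = 12.88 V.
Stage 2 is itself unloaded: V_out = V_mid × R4/(R3+R4) = 12.88 × 57000/63580 = 11.5 V.

V_out ≈ 11.5 V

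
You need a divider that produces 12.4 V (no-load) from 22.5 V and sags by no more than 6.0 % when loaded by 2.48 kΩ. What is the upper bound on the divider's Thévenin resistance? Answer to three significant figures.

Loading drop = R_th/(R_th + R_L) ≤ 0.0600, so R_th ≤ R_L · ε/(1−ε) = 2.48 kΩ × 0.0600/0.9400 = 158 Ω.
(Any R1, R2 with R2/(R1+R2) = 0.551 and R1‖R2 ≤ 158 Ω will meet the spec.)

R_th ≤ 158 Ω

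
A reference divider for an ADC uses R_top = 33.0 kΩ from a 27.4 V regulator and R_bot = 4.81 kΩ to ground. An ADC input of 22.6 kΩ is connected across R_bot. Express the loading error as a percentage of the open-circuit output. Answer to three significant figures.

Unloaded V = 27.4 × 4.81/37.81 = 3.486 V.
Loaded: R_bot‖R_L = 3.966 kΩ, giving V = 27.4 × 3.966/36.97 = 2.940 V.
Drop = (3.486 − 2.940) / 3.486 = 15.7 %.

15.7 %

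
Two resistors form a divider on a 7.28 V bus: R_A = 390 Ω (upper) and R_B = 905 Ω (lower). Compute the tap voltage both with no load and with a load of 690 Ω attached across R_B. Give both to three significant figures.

Open-circuit: V = 7.28 × 905/(390 + 905) = 5.09 V.
With the load, R_B becomes R_B‖R_L = 391.5 Ω, so V = 7.28 × 391.5/781.5 = 3.65 V.

Unloaded: 5.09 V; loaded: 3.65 V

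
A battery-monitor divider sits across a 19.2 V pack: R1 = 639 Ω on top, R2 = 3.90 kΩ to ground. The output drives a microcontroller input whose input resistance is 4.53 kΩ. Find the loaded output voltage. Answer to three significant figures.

The load sits in parallel with R2: R2‖R_L = (3900 × 4530) / (3900 + 4530) = 2096 Ω.
V_out = 19.2 × 2096 / (639 + 2096) = 19.2 × 2096/2735 = 14.7 V.

V_out ≈ 14.7 V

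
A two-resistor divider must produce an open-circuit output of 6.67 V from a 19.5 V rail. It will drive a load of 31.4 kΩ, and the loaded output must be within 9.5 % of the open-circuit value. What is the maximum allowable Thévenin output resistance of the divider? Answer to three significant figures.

Loading drop = R_th/(R_th + R_L) ≤ 0.0950, so R_th ≤ R_L · ε/(1−ε) = 31.4 kΩ × 0.0950/0.9050 = 3.30 kΩ.

R_th ≤ 3.30 kΩ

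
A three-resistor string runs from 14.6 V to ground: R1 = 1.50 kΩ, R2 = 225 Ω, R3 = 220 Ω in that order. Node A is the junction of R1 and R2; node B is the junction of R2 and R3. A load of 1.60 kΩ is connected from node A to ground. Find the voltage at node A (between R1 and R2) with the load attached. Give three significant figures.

Below node A the series string R2+R3 = 445.0 Ω sits in parallel with the 1600 Ω load: 348.2 Ω.
V_A = 14.6 × 348.2/(1500 + 348.2) = 2.75 V.

V ≈ 2.75 V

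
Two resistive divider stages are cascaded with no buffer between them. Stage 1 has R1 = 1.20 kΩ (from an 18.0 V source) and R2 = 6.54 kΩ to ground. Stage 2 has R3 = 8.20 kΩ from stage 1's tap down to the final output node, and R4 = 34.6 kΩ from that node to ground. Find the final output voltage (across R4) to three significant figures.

Stage 2 presents R3+R4 = 42.80 kΩ as a load on stage 1's tap.
Stage 1's lower leg becomes R2‖(R3+R4) = 5.673 kΩ, so V_mid = 18.0 × 5.673/6.873 = 14.86 V.
Stage 2 is itself unloaded: V_out = V_mid × R4/(R3+R4) = 14.86 × 34.6/42.80 = 12.0 V.

V_out ≈ 12.0 V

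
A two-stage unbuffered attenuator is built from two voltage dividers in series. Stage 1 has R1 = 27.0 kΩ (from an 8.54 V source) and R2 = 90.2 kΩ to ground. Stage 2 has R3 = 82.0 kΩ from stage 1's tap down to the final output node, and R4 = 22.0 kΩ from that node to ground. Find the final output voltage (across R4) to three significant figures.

Stage 2 presents R3+R4 = 104.0 kΩ as a load on stage 1's tap.
Stage 1's lower leg becomes R2‖(R3+R4) = 48.30 kΩ, so V_mid = 8.54 × 48.30/75.30 = 5.478 V.
Stage 2 is itself unloaded: V_out = V_mid × R4/(R3+R4) = 5.478 × 22.0/104.0 = 1.16 V.

V_out ≈ 1.16 V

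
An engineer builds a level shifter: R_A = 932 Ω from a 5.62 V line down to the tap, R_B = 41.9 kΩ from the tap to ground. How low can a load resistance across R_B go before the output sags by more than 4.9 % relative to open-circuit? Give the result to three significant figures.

R_L(min) ≈ 17.7 kΩ

Output resistance R_th = R_A‖R_B = (932 × 41900)/42830 = 911.7 Ω.
The fractional drop is R_th/(R_th + R_L); requiring this ≤ 0.0490 gives R_L ≥ R_th(1/0.0490 − 1) = 911.7 × 19.41 = 17.7 kΩ.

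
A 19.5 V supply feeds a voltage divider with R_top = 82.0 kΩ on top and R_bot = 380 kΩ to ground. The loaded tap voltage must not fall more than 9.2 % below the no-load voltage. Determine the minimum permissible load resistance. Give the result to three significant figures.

Output resistance R_th = R_top‖R_bot = (82.0 × 380)/462.0 = 67.45 kΩ.
The fractional drop is R_th/(R_th + R_L); requiring this ≤ 0.0920 gives R_L ≥ R_th(1/0.0920 − 1) = 67.45 × 9.870 = 666 kΩ.

R_L(min) ≈ 666 kΩ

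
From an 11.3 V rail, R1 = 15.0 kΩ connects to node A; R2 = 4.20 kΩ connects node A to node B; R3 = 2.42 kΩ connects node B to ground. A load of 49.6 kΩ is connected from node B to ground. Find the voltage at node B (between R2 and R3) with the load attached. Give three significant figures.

V ≈ 1.21 V

At node B, R3 is in parallel with the load: R3‖R_L = 2.307 kΩ.
Below node A the resistance is R2 + (R3‖R_L) = 6.507 kΩ, so V_A = 11.3 × 6.507/21.51 = 3.419 V.
Then V_B = V_A × (R3‖R_L)/(R2 + R3‖R_L) = 3.419 × 2.307/6.507 = 1.21 V.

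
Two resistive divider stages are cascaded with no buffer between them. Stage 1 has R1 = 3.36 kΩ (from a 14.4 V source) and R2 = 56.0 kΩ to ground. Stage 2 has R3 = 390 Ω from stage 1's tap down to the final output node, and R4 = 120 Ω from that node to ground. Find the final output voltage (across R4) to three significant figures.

Stage 2 presents R3+R4 = 510.0 Ω as a load on stage 1's tap.
Stage 1's lower leg becomes R2‖(R3+R4) = 505.4 Ω, so V_mid = 14.4 × 505.4/3865 = 1.883 V.
Stage 2 is itself unloaded: V_out = V_mid × R4/(R3+R4) = 1.883 × 120/510.0 = 0.443 V.

V_out ≈ 0.443 V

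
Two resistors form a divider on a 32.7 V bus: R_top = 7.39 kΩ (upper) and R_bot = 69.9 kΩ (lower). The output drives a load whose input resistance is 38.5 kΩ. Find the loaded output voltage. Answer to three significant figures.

V_out ≈ 25.2 V

The load sits in parallel with R_bot: R_bot‖R_L = (69.9 × 38.5) / (69.9 + 38.5) = 24.83 kΩ.
V_out = 32.7 × 24.83 / (7.39 + 24.83) = 32.7 × 24.83/32.22 = 25.2 V.
(Unloaded it would have been 29.6 V.)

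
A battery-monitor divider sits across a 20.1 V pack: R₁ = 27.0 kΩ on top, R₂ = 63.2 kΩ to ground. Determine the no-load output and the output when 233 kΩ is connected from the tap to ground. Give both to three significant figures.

Open-circuit: V = 20.1 × 63.2/(27.0 + 63.2) = 14.1 V.
With the load, R₂ becomes R₂‖R_L = 49.72 kΩ, so V = 20.1 × 49.72/76.72 = 13.0 V.

Unloaded: 14.1 V; loaded: 13.0 V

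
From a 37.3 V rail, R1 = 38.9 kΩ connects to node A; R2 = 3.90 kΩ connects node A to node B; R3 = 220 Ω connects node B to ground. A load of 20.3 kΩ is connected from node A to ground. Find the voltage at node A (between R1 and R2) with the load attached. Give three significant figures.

V ≈ 3.02 V

Below node A the series string R2+R3 = 4120 Ω sits in parallel with the 20300 Ω load: 3425 Ω.
V_A = 37.3 × 3425/(38900 + 3425) = 3.02 V.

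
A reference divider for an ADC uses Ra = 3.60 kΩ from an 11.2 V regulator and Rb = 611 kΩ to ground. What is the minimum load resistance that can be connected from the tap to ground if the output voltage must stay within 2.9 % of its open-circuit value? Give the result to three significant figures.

Output resistance R_th = Ra‖Rb = (3.60 × 611)/614.6 = 3.579 kΩ.
The fractional drop is R_th/(R_th + R_L); requiring this ≤ 0.0290 gives R_L ≥ R_th(1/0.0290 − 1) = 3.579 × 33.48 = 120 kΩ.

R_L(min) ≈ 120 kΩ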